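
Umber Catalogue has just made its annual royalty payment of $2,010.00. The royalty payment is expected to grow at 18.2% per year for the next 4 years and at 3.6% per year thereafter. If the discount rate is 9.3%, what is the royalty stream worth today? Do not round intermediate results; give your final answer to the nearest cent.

D_1 = 2375.82000
D_2 = 2808.21924
D_3 = 3319.31514
D_4 = 3923.43050
Terminal value at year 4: TV = D_4×(1+g_2)/(r−g_2) = 4064.67400/0.057 = 71310.07009
P_0 = D_1/(1+r)^1 + D_2/(1+r)^2 + D_3/(1+r)^3 + D_4/(1+r)^4 + TV/(1+r)^4
    = 2173.66880 + 2350.66471 + 2542.07290 + 2749.06694 + 49965.49745 = 59780.97080

$59780.97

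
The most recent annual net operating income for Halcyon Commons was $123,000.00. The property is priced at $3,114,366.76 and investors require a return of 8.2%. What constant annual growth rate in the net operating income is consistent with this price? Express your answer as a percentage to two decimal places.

P = D₀(1+g)/(r−g) ⇒ P(r−g) = D₀(1+g) ⇒ g(P+D₀) = P·r − D₀
g = (P·r − D₀)/(P + D₀) = ($3,114,366.76×0.082 − $123,000.00) / ($3,114,366.76 + $123,000.00) = 0.040891

4.09%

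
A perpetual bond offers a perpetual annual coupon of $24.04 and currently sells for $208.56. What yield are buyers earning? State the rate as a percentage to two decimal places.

11.53%

P = C/r ⇒ r = C/P = $24.04/$208.56 = 0.115267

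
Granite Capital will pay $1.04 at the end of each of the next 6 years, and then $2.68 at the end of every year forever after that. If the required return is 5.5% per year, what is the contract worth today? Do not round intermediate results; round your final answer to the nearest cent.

$40.53

PV of 6-year annuity: $1.04 × [1 − (1+0.055)^−6] / 0.055 = 5.19535
Perpetuity value at year 6: $2.68 / 0.055 = 48.72727
PV of perpetuity: 48.72727 / (1+0.055)^6 = 35.33925
Total PV = 5.19535 + 35.33925 = 40.53460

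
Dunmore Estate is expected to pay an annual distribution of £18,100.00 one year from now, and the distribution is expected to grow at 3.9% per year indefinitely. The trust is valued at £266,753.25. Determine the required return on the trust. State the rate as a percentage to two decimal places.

P = D₁/(r − g) ⇒ r = D₁/P + g = £18,100.0000/£266,753.25 + 0.039 = 0.067853 + 0.039 = 0.106853

10.69%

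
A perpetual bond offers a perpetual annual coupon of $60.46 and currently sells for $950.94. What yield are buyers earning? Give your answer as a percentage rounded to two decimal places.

P = C/r ⇒ r = C/P = $60.46/$950.94 = 0.063579

6.36%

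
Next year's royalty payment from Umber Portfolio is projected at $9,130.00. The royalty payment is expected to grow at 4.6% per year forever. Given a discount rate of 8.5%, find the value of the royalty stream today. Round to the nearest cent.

$234102.56

Growing perpetuity: P = D₁ / (r − g) = $9,130.0000 / (0.085 − 0.046) = $234,102.56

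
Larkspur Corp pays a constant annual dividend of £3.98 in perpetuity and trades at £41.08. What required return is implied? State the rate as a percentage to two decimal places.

P = C/r ⇒ r = C/P = £3.98/£41.08 = 0.096884

9.69%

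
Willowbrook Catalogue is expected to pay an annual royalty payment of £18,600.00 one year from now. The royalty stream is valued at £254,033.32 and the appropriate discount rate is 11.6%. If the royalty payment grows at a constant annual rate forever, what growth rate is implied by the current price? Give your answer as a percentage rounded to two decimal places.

4.28%

P = D₁/(r−g) ⇒ g = r − D₁/P = 0.116 − £18,600.00/£254,033.32 = 0.042781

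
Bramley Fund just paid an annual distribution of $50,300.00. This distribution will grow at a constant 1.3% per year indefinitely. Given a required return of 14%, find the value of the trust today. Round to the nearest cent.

D₁ = D₀ × (1 + g) = $50,300.00 × 1.013 = $50,953.9000
Growing perpetuity: P = D₁ / (r − g) = $50,953.9000 / (0.14 − 0.013) = $401,211.81

$401211.81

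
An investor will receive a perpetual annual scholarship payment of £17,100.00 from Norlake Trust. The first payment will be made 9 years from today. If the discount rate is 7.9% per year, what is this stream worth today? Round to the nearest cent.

£117814.15

Value at end of year 8: C / r = £17,100.00 / 0.079 = £216,455.6962
Discount to today: PV = £216,455.6962 / (1 + 0.079)^8 = £216,455.6962 / 1.837264 = £117,814.15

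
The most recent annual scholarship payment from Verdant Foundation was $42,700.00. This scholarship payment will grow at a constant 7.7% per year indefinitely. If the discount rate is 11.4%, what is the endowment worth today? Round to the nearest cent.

D₁ = D₀ × (1 + g) = $42,700.00 × 1.077 = $45,987.9000
Growing perpetuity: P = D₁ / (r − g) = $45,987.9000 / (0.114 − 0.077) = $1,242,916.22

$1242916.22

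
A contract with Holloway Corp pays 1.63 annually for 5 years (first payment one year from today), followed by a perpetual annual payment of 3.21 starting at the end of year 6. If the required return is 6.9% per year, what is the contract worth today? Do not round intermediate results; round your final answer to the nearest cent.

40.03

PV of 5-year annuity: 1.63 × [1 − (1+0.069)^−5] / 0.069 = 6.70125
Perpetuity value at year 5: 3.21 / 0.069 = 46.52174
PV of perpetuity: 46.52174 / (1+0.069)^5 = 33.32479
Total PV = 6.70125 + 33.32479 = 40.02604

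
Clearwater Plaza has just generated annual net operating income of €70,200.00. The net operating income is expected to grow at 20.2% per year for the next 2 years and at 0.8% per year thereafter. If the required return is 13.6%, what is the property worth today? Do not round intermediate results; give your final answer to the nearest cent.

€771800.26

D_1 = 84380.40000
D_2 = 101425.24080
Terminal value at year 2: TV = D_2×(1+g_2)/(r−g_2) = 102236.64273/0.128 = 798723.77130
P_0 = D_1/(1+r)^1 + D_2/(1+r)^2 + TV/(1+r)^2
    = 74278.52113 + 78593.99859 + 618927.73887 = 771800.25858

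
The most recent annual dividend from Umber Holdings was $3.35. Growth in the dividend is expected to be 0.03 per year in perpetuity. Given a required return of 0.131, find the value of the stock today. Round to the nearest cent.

D₁ = D₀ × (1 + g) = $3.35 × 1.03 = $3.4505
Growing perpetuity: P = D₁ / (r − g) = $3.4505 / (0.131 − 0.03) = $34.16

$34.16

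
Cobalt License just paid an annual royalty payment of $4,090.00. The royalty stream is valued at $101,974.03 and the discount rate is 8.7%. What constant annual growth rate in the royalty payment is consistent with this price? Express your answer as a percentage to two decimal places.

4.51%

P = D₀(1+g)/(r−g) ⇒ P(r−g) = D₀(1+g) ⇒ g(P+D₀) = P·r − D₀
g = (P·r − D₀)/(P + D₀) = ($101,974.03×0.087 − $4,090.00) / ($101,974.03 + $4,090.00) = 0.045084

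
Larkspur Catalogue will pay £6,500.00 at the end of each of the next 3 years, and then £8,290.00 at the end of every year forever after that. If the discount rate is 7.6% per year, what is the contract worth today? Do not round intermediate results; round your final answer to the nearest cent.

£104432.45

PV of 3-year annuity: £6,500.00 × [1 − (1+0.076)^−3] / 0.076 = 16872.77348
Perpetuity value at year 3: £8,290.00 / 0.076 = 109078.94737
PV of perpetuity: 109078.94737 / (1+0.076)^3 = 87559.67165
Total PV = 16872.77348 + 87559.67165 = 104432.44513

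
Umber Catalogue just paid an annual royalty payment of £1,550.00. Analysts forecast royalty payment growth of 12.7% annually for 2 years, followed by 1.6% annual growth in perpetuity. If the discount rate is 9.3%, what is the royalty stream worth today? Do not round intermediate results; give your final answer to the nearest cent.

£24990.29

D_1 = 1746.85000
D_2 = 1968.69995
Terminal value at year 2: TV = D_2×(1+g_2)/(r−g_2) = 2000.19915/0.077 = 25976.61233
P_0 = D_1/(1+r)^1 + D_2/(1+r)^2 + TV/(1+r)^2
    = 1598.21592 + 1647.93169 + 21744.13767 = 24990.28529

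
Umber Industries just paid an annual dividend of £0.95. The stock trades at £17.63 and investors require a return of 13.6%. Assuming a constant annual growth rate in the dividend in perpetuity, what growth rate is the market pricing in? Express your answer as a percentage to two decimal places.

P = D₀(1+g)/(r−g) ⇒ P(r−g) = D₀(1+g) ⇒ g(P+D₀) = P·r − D₀
g = (P·r − D₀)/(P + D₀) = (£17.63×0.136 − £0.95) / (£17.63 + £0.95) = 0.077916

7.79%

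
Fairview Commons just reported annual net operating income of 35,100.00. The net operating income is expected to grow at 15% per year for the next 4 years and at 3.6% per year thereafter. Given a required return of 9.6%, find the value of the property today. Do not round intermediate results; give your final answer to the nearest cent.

D_1 = 40365.00000
D_2 = 46419.75000
D_3 = 53382.71250
D_4 = 61390.11938
Terminal value at year 4: TV = D_4×(1+g_2)/(r−g_2) = 63600.16367/0.06 = 1060002.72788
P_0 = D_1/(1+r)^1 + D_2/(1+r)^2 + D_3/(1+r)^3 + D_4/(1+r)^4 + TV/(1+r)^4
    = 36829.37956 + 38643.96578 + 40547.95680 + 42545.75759 + 734623.41434 = 893190.47407

893190.47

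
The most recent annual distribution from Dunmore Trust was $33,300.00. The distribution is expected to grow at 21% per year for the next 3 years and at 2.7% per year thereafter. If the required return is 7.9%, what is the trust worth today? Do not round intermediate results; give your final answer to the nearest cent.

D_1 = 40293.00000
D_2 = 48754.53000
D_3 = 58992.98130
Terminal value at year 3: TV = D_3×(1+g_2)/(r−g_2) = 60585.79180/0.052 = 1165111.38067
P_0 = D_1/(1+r)^1 + D_2/(1+r)^2 + D_3/(1+r)^3 + TV/(1+r)^3
    = 37342.91010 + 41876.66471 + 46960.85663 + 927476.91838 = 1053657.34982

$1053657.35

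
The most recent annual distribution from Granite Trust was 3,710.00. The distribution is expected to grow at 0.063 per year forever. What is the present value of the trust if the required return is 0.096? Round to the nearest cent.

D₁ = D₀ × (1 + g) = 3,710.00 × 1.063 = 3,943.7300
Growing perpetuity: P = D₁ / (r − g) = 3,943.7300 / (0.096 − 0.063) = 119,506.97

119506.97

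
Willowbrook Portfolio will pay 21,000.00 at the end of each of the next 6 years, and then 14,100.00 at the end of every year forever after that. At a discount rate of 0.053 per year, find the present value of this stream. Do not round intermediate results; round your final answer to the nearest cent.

PV of 6-year annuity: 21,000.00 × [1 − (1+0.053)^−6] / 0.053 = 105574.49386
Perpetuity value at year 6: 14,100.00 / 0.053 = 266037.73585
PV of perpetuity: 266037.73585 / (1+0.053)^6 = 195152.00425
Total PV = 105574.49386 + 195152.00425 = 300726.49812

300726.50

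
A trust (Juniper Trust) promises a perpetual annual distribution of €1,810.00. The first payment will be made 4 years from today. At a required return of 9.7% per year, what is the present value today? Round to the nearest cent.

€14134.71

Value at end of year 3: C / r = €1,810.00 / 0.097 = €18,659.7938
Discount to today: PV = €18,659.7938 / (1 + 0.097)^3 = €18,659.7938 / 1.320140 = €14,134.71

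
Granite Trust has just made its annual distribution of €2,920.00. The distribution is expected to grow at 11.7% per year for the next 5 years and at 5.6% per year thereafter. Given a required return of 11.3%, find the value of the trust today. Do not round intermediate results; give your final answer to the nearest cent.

€69834.11

D_1 = 3261.64000
D_2 = 3643.25188
D_3 = 4069.51235
D_4 = 4545.64529
D_5 = 5077.48579
Terminal value at year 5: TV = D_5×(1+g_2)/(r−g_2) = 5361.82500/0.057 = 94067.10524
P_0 = D_1/(1+r)^1 + D_2/(1+r)^2 + D_3/(1+r)^3 + D_4/(1+r)^4 + D_5/(1+r)^5 + TV/(1+r)^5
    = 2930.49416 + 2941.02603 + 2951.59576 + 2962.20347 + 2972.84931 + 55075.94504 = 69834.11377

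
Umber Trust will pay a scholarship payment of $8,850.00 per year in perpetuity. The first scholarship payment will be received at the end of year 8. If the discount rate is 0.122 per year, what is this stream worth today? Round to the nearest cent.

$32406.60

Value at end of year 7: C / r = $8,850.00 / 0.122 = $72,540.9836
Discount to today: PV = $72,540.9836 / (1 + 0.122)^7 = $72,540.9836 / 2.238463 = $32,406.60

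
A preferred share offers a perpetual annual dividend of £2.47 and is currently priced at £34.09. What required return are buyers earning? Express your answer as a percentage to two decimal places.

P = C/r ⇒ r = C/P = £2.47/£34.09 = 0.072455

7.25%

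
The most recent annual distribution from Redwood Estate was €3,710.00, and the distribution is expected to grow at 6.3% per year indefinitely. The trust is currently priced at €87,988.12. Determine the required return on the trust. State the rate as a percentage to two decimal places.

D₁ = €3,710.00 × 1.063 = €3,943.7300
P = D₁/(r − g) ⇒ r = D₁/P + g = €3,943.7300/€87,988.12 + 0.063 = 0.044821 + 0.063 = 0.107821

10.78%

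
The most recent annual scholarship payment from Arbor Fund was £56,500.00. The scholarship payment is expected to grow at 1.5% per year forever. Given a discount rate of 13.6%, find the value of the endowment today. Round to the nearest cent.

£473946.28

D₁ = D₀ × (1 + g) = £56,500.00 × 1.015 = £57,347.5000
Growing perpetuity: P = D₁ / (r − g) = £57,347.5000 / (0.136 − 0.015) = £473,946.28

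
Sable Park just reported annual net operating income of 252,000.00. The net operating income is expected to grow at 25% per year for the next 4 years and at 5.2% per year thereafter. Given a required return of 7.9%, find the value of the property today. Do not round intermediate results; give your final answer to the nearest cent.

19160906.45

D_1 = 315000.00000
D_2 = 393750.00000
D_3 = 492187.50000
D_4 = 615234.37500
Terminal value at year 4: TV = D_4×(1+g_2)/(r−g_2) = 647226.56250/0.027 = 23971354.16667
P_0 = D_1/(1+r)^1 + D_2/(1+r)^2 + D_3/(1+r)^3 + D_4/(1+r)^4 + TV/(1+r)^4
    = 291936.97868 + 338203.17271 + 391801.63660 + 453894.38901 + 17685070.26827 = 19160906.44528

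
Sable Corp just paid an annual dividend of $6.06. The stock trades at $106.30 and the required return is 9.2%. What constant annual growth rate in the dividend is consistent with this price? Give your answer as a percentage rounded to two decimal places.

3.31%

P = D₀(1+g)/(r−g) ⇒ P(r−g) = D₀(1+g) ⇒ g(P+D₀) = P·r − D₀
g = (P·r − D₀)/(P + D₀) = ($106.30×0.092 − $6.06) / ($106.30 + $6.06) = 0.033104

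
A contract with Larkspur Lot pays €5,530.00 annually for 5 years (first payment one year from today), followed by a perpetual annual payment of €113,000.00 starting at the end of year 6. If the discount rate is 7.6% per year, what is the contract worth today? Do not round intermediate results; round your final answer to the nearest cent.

€1053183.47

PV of 5-year annuity: €5,530.00 × [1 − (1+0.076)^−5] / 0.076 = 22314.43433
Perpetuity value at year 5: €113,000.00 / 0.076 = 1486842.10526
PV of perpetuity: 1486842.10526 / (1+0.076)^5 = 1030869.03492
Total PV = 22314.43433 + 1030869.03492 = 1053183.46925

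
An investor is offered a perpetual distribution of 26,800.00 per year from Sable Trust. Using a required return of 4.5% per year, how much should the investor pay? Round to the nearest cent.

595555.56

Level perpetuity: PV = C / r = 26,800.00 / 0.045 = 595,555.56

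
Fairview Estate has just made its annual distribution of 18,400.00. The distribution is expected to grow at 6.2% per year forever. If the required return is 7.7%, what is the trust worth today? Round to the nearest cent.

1302720.00

D₁ = D₀ × (1 + g) = 18,400.00 × 1.062 = 19,540.8000
Growing perpetuity: P = D₁ / (r − g) = 19,540.8000 / (0.077 − 0.062) = 1,302,720.00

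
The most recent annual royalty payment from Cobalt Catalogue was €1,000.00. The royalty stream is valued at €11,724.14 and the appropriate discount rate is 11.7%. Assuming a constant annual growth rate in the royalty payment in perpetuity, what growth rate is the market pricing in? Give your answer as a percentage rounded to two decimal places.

P = D₀(1+g)/(r−g) ⇒ P(r−g) = D₀(1+g) ⇒ g(P+D₀) = P·r − D₀
g = (P·r − D₀)/(P + D₀) = (€11,724.14×0.117 − €1,000.00) / (€11,724.14 + €1,000.00) = 0.029214

2.92%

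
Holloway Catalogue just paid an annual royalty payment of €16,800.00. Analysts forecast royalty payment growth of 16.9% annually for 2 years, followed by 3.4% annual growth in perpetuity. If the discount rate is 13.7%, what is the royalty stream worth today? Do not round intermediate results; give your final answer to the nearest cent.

€213310.98

D_1 = 19639.20000
D_2 = 22958.22480
Terminal value at year 2: TV = D_2×(1+g_2)/(r−g_2) = 23738.80444/0.103 = 230473.82955
P_0 = D_1/(1+r)^1 + D_2/(1+r)^2 + TV/(1+r)^2
    = 17272.82322 + 17758.95369 + 178279.20498 = 213310.98189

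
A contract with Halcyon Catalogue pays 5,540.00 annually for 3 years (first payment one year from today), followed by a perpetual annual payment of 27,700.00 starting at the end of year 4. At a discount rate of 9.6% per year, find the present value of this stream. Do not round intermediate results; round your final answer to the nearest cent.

233042.62

PV of 3-year annuity: 5,540.00 × [1 − (1+0.096)^−3] / 0.096 = 13874.76068
Perpetuity value at year 3: 27,700.00 / 0.096 = 288541.66667
PV of perpetuity: 288541.66667 / (1+0.096)^3 = 219167.86326
Total PV = 13874.76068 + 219167.86326 = 233042.62394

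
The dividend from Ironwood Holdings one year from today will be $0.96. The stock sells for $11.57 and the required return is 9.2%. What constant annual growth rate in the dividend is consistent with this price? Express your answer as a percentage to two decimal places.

0.90%

P = D₁/(r−g) ⇒ g = r − D₁/P = 0.092 − $0.96/$11.57 = 0.009027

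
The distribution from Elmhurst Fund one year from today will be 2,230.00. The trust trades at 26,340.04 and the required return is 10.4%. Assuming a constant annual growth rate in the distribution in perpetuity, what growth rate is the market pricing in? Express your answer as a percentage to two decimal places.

P = D₁/(r−g) ⇒ g = r − D₁/P = 0.104 − 2,230.00/26,340.04 = 0.019338

1.93%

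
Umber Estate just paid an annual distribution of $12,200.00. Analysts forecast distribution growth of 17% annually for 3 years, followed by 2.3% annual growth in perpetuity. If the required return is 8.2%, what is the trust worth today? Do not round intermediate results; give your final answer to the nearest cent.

D_1 = 14274.00000
D_2 = 16700.58000
D_3 = 19539.67860
Terminal value at year 3: TV = D_3×(1+g_2)/(r−g_2) = 19989.09121/0.059 = 338798.15606
P_0 = D_1/(1+r)^1 + D_2/(1+r)^2 + D_3/(1+r)^3 + TV/(1+r)^3
    = 13192.23660 + 14265.17266 + 15425.37155 + 267460.25582 = 310343.03663

$310343.04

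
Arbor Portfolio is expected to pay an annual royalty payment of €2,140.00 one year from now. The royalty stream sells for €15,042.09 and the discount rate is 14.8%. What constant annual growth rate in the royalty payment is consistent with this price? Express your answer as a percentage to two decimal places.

P = D₁/(r−g) ⇒ g = r − D₁/P = 0.148 − €2,140.00/€15,042.09 = 0.005733

0.57%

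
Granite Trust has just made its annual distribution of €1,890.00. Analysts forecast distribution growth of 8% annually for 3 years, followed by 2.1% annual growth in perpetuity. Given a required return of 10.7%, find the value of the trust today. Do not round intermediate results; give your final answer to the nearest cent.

D_1 = 2041.20000
D_2 = 2204.49600
D_3 = 2380.85568
Terminal value at year 3: TV = D_3×(1+g_2)/(r−g_2) = 2430.85365/0.086 = 28265.74011
P_0 = D_1/(1+r)^1 + D_2/(1+r)^2 + D_3/(1+r)^3 + TV/(1+r)^3
    = 1843.90244 + 1798.92921 + 1755.05289 + 20836.15113 = 26234.03567

€26234.04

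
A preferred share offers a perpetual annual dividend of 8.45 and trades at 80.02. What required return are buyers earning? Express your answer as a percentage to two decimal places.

P = C/r ⇒ r = C/P = 8.45/80.02 = 0.105599

10.56%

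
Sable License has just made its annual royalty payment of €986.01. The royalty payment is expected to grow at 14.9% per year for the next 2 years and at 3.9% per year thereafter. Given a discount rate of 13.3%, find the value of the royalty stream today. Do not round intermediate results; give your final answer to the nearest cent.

€13222.53

D_1 = 1132.92549
D_2 = 1301.73139
Terminal value at year 2: TV = D_2×(1+g_2)/(r−g_2) = 1352.49891/0.094 = 14388.28630
P_0 = D_1/(1+r)^1 + D_2/(1+r)^2 + TV/(1+r)^2
    = 999.93424 + 1014.05511 + 11208.54529 = 13222.53464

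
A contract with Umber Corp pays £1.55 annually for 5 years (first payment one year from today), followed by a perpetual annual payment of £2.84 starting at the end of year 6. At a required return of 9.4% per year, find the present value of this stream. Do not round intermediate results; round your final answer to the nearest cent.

PV of 5-year annuity: £1.55 × [1 − (1+0.094)^−5] / 0.094 = 5.96690
Perpetuity value at year 5: £2.84 / 0.094 = 30.21277
PV of perpetuity: 30.21277 / (1+0.094)^5 = 19.27986
Total PV = 5.96690 + 19.27986 = 25.24676

£25.25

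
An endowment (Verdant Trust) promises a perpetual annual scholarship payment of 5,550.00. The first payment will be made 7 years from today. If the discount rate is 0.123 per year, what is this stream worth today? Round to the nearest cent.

22496.21

Value at end of year 6: C / r = 5,550.00 / 0.123 = 45,121.9512
Discount to today: PV = 45,121.9512 / (1 + 0.123)^6 = 45,121.9512 / 2.005758 = 22,496.21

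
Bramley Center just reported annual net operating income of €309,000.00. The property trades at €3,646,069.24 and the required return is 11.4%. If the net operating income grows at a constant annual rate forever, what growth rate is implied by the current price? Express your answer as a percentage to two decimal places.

P = D₀(1+g)/(r−g) ⇒ P(r−g) = D₀(1+g) ⇒ g(P+D₀) = P·r − D₀
g = (P·r − D₀)/(P + D₀) = (€3,646,069.24×0.114 − €309,000.00) / (€3,646,069.24 + €309,000.00) = 0.026966

2.70%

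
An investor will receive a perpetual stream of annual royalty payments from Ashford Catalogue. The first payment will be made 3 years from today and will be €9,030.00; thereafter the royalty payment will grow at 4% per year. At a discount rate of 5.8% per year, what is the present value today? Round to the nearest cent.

€448171.16

Value at end of year 2: C₁ / (r − g) = €9,030.00 / (0.058 − 0.04) = €501,666.6667
Discount to today: PV = €501,666.6667 / (1 + 0.058)^2 = €501,666.6667 / 1.119364 = €448,171.16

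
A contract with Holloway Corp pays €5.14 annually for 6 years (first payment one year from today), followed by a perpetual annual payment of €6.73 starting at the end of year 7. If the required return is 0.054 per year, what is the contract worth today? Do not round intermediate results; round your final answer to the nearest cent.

PV of 6-year annuity: €5.14 × [1 − (1+0.054)^−6] / 0.054 = 25.75862
Perpetuity value at year 6: €6.73 / 0.054 = 124.62963
PV of perpetuity: 124.62963 / (1+0.054)^6 = 90.90288
Total PV = 25.75862 + 90.90288 = 116.66150

€116.66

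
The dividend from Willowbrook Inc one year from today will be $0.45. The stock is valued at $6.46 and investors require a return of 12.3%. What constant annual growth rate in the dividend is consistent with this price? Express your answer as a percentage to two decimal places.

P = D₁/(r−g) ⇒ g = r − D₁/P = 0.123 − $0.45/$6.46 = 0.053341

5.33%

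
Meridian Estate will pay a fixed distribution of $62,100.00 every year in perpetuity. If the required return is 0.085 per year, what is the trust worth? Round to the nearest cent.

Level perpetuity: PV = C / r = $62,100.00 / 0.085 = $730,588.24

$730588.24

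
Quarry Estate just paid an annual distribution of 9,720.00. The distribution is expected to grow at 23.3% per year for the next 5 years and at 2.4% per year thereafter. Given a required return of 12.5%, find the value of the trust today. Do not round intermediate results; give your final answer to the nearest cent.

220369.12

D_1 = 11984.76000
D_2 = 14777.20908
D_3 = 18220.29880
D_4 = 22465.62842
D_5 = 27700.11984
Terminal value at year 5: TV = D_5×(1+g_2)/(r−g_2) = 28364.92271/0.101 = 280840.81893
P_0 = D_1/(1+r)^1 + D_2/(1+r)^2 + D_3/(1+r)^3 + D_4/(1+r)^4 + D_5/(1+r)^5 + TV/(1+r)^5
    = 10653.12000 + 11675.81952 + 12796.69819 + 14025.18122 + 15371.59862 + 155846.70282 = 220369.12037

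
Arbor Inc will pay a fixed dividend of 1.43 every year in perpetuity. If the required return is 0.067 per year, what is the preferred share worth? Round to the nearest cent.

21.34

Level perpetuity: PV = C / r = 1.43 / 0.067 = 21.34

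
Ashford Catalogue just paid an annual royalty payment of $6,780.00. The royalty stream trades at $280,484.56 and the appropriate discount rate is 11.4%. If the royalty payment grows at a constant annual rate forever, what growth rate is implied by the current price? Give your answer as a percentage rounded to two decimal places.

P = D₀(1+g)/(r−g) ⇒ P(r−g) = D₀(1+g) ⇒ g(P+D₀) = P·r − D₀
g = (P·r − D₀)/(P + D₀) = ($280,484.56×0.114 − $6,780.00) / ($280,484.56 + $6,780.00) = 0.087707

8.77%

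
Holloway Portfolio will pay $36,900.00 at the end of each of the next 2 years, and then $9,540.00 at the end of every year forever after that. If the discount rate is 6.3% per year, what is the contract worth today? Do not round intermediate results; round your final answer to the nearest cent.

PV of 2-year annuity: $36,900.00 × [1 − (1+0.063)^−2] / 0.063 = 67368.83932
Perpetuity value at year 2: $9,540.00 / 0.063 = 151428.57143
PV of perpetuity: 151428.57143 / (1+0.063)^2 = 134011.26175
Total PV = 67368.83932 + 134011.26175 = 201380.10107

$201380.10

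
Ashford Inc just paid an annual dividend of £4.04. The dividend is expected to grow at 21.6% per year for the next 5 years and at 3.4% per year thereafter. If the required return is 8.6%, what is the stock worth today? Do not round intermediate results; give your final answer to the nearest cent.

£170.11

D_1 = 4.91264
D_2 = 5.97377
D_3 = 7.26410
D_4 = 8.83315
D_5 = 10.74111
Terminal value at year 5: TV = D_5×(1+g_2)/(r−g_2) = 11.10631/0.052 = 213.58288
P_0 = D_1/(1+r)^1 + D_2/(1+r)^2 + D_3/(1+r)^3 + D_4/(1+r)^4 + D_5/(1+r)^5 + TV/(1+r)^5
    = 4.52361 + 5.06511 + 5.67143 + 6.35033 + 7.11050 + 141.38955 = 170.11053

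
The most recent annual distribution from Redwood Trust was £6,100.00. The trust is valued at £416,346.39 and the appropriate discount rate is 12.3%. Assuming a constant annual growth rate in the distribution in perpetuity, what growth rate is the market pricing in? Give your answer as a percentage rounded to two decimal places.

P = D₀(1+g)/(r−g) ⇒ P(r−g) = D₀(1+g) ⇒ g(P+D₀) = P·r − D₀
g = (P·r − D₀)/(P + D₀) = (£416,346.39×0.123 − £6,100.00) / (£416,346.39 + £6,100.00) = 0.106784

10.68%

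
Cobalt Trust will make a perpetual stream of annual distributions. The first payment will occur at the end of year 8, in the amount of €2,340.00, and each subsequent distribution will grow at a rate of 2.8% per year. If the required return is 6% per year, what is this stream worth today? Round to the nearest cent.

Value at end of year 7: C₁ / (r − g) = €2,340.00 / (0.06 − 0.028) = €73,125.0000
Discount to today: PV = €73,125.0000 / (1 + 0.06)^7 = €73,125.0000 / 1.503630 = €48,632.30

€48632.30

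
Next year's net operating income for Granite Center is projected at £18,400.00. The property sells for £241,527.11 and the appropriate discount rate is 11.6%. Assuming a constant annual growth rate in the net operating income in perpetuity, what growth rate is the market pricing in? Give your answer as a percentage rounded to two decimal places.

3.98%

P = D₁/(r−g) ⇒ g = r − D₁/P = 0.116 − £18,400.00/£241,527.11 = 0.039818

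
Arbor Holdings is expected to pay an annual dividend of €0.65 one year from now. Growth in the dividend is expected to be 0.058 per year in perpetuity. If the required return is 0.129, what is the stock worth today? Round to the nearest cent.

€9.15

Growing perpetuity: P = D₁ / (r − g) = €0.6500 / (0.129 − 0.058) = €9.15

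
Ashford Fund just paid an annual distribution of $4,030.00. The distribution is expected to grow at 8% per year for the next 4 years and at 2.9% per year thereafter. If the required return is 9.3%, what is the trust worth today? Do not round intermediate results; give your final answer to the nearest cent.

D_1 = 4352.40000
D_2 = 4700.59200
D_3 = 5076.63936
D_4 = 5482.77051
Terminal value at year 4: TV = D_4×(1+g_2)/(r−g_2) = 5641.77085/0.064 = 88152.66959
P_0 = D_1/(1+r)^1 + D_2/(1+r)^2 + D_3/(1+r)^3 + D_4/(1+r)^4 + TV/(1+r)^4
    = 3982.06770 + 3934.70551 + 3887.90663 + 3841.66438 + 61766.76003 = 77413.10425

$77413.10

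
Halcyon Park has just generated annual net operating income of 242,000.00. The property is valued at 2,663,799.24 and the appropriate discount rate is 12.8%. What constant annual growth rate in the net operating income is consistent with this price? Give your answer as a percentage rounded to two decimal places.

3.41%

P = D₀(1+g)/(r−g) ⇒ P(r−g) = D₀(1+g) ⇒ g(P+D₀) = P·r − D₀
g = (P·r − D₀)/(P + D₀) = (2,663,799.24×0.128 − 242,000.00) / (2,663,799.24 + 242,000.00) = 0.034058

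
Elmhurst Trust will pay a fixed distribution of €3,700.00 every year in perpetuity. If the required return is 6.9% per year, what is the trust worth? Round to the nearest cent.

€53623.19

Level perpetuity: PV = C / r = €3,700.00 / 0.069 = €53,623.19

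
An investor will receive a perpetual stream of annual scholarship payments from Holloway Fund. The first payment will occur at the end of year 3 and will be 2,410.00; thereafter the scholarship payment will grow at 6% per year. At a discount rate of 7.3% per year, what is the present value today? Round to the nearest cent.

Value at end of year 2: C₁ / (r − g) = 2,410.00 / (0.073 − 0.06) = 185,384.6154
Discount to today: PV = 185,384.6154 / (1 + 0.073)^2 = 185,384.6154 / 1.151329 = 161,017.93

161017.93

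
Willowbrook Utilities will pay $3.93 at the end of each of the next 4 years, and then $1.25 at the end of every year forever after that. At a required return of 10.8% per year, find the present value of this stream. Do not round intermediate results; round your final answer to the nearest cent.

PV of 4-year annuity: $3.93 × [1 − (1+0.108)^−4] / 0.108 = 12.24486
Perpetuity value at year 4: $1.25 / 0.108 = 11.57407
PV of perpetuity: 11.57407 / (1+0.108)^4 = 7.67940
Total PV = 12.24486 + 7.67940 = 19.92426

$19.92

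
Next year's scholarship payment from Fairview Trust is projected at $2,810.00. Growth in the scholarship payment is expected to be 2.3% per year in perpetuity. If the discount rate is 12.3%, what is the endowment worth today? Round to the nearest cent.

$28100.00

Growing perpetuity: P = D₁ / (r − g) = $2,810.0000 / (0.123 − 0.023) = $28,100.00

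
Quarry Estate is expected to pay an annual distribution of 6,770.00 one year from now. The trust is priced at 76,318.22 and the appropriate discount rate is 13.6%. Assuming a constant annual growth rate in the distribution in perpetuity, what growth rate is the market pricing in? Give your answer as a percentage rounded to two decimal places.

P = D₁/(r−g) ⇒ g = r − D₁/P = 0.136 − 6,770.00/76,318.22 = 0.047292

4.73%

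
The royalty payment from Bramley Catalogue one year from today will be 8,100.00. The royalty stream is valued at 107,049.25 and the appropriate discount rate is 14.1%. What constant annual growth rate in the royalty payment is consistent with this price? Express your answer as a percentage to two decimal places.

6.53%

P = D₁/(r−g) ⇒ g = r − D₁/P = 0.141 − 8,100.00/107,049.25 = 0.065334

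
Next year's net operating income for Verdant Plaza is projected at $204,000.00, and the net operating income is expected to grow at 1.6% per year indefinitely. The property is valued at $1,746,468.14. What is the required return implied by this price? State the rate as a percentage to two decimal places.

P = D₁/(r − g) ⇒ r = D₁/P + g = $204,000.0000/$1,746,468.14 + 0.016 = 0.116807 + 0.016 = 0.132807

13.28%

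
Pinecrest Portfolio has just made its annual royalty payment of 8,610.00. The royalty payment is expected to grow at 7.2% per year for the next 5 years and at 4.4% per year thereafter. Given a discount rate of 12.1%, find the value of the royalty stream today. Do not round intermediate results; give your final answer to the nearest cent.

D_1 = 9229.92000
D_2 = 9894.47424
D_3 = 10606.87639
D_4 = 11370.57149
D_5 = 12189.25263
Terminal value at year 5: TV = D_5×(1+g_2)/(r−g_2) = 12725.57975/0.077 = 165267.26945
P_0 = D_1/(1+r)^1 + D_2/(1+r)^2 + D_3/(1+r)^3 + D_4/(1+r)^4 + D_5/(1+r)^5 + TV/(1+r)^5
    = 8233.64853 + 7873.74774 + 7529.57858 + 7200.45337 + 6885.71456 + 93359.55839 = 131082.70117

131082.70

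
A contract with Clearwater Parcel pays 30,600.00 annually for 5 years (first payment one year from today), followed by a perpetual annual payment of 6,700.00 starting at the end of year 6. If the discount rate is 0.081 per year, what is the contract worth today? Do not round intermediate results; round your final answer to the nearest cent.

PV of 5-year annuity: 30,600.00 × [1 − (1+0.081)^−5] / 0.081 = 121855.59110
Perpetuity value at year 5: 6,700.00 / 0.081 = 82716.04938
PV of perpetuity: 82716.04938 / (1+0.081)^5 = 56035.25002
Total PV = 121855.59110 + 56035.25002 = 177890.84112

177890.84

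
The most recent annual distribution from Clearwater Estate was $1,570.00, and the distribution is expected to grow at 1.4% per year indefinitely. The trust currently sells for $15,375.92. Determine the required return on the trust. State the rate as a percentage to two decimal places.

11.75%

D₁ = $1,570.00 × 1.014 = $1,591.9800
P = D₁/(r − g) ⇒ r = D₁/P + g = $1,591.9800/$15,375.92 + 0.014 = 0.103537 + 0.014 = 0.117537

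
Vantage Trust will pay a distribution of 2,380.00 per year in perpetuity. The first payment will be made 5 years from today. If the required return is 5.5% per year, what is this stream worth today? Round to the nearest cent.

34930.47

Value at end of year 4: C / r = 2,380.00 / 0.055 = 43,272.7273
Discount to today: PV = 43,272.7273 / (1 + 0.055)^4 = 43,272.7273 / 1.238825 = 34,930.47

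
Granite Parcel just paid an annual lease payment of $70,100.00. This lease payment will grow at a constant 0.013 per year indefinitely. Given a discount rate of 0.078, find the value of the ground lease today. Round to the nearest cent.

D₁ = D₀ × (1 + g) = $70,100.00 × 1.013 = $71,011.3000
Growing perpetuity: P = D₁ / (r − g) = $71,011.3000 / (0.078 − 0.013) = $1,092,481.54

$1092481.54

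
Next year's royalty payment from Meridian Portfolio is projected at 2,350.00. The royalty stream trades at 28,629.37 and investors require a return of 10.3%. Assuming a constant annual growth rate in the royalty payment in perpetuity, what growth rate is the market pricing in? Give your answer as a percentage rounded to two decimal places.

2.09%

P = D₁/(r−g) ⇒ g = r − D₁/P = 0.103 − 2,350.00/28,629.37 = 0.020916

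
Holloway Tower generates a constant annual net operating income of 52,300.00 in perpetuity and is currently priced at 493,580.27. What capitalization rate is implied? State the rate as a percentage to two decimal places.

10.60%

P = C/r ⇒ r = C/P = 52,300.00/493,580.27 = 0.105960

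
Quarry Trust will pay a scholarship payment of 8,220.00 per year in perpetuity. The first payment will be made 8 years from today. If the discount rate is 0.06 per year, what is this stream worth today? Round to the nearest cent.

91112.82

Value at end of year 7: C / r = 8,220.00 / 0.06 = 137,000.0000
Discount to today: PV = 137,000.0000 / (1 + 0.06)^7 = 137,000.0000 / 1.503630 = 91,112.82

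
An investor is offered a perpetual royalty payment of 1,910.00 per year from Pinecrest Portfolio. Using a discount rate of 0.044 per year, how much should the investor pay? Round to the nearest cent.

43409.09

Level perpetuity: PV = C / r = 1,910.00 / 0.044 = 43,409.09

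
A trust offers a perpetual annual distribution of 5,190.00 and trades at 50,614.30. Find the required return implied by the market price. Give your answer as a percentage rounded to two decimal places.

10.25%

P = C/r ⇒ r = C/P = 5,190.00/50,614.30 = 0.102540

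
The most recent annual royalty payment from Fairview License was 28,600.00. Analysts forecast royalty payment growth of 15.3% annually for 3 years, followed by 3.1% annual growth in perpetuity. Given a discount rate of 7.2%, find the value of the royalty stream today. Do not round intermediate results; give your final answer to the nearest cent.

D_1 = 32975.80000
D_2 = 38021.09740
D_3 = 43838.32530
Terminal value at year 3: TV = D_3×(1+g_2)/(r−g_2) = 45197.31339/0.041 = 1102373.49723
P_0 = D_1/(1+r)^1 + D_2/(1+r)^2 + D_3/(1+r)^3 + TV/(1+r)^3
    = 30761.00746 + 33085.30000 + 35585.21540 + 894837.97740 = 994269.50027

994269.50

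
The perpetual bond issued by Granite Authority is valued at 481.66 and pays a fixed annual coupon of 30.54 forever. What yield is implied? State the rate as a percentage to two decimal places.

6.34%

P = C/r ⇒ r = C/P = 30.54/481.66 = 0.063406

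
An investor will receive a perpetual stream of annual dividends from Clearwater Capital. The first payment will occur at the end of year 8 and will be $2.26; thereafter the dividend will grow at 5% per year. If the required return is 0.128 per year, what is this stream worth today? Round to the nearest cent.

Value at end of year 7: C₁ / (r − g) = $2.26 / (0.128 − 0.05) = $28.9744
Discount to today: PV = $28.9744 / (1 + 0.128)^7 = $28.9744 / 2.323612 = $12.47

$12.47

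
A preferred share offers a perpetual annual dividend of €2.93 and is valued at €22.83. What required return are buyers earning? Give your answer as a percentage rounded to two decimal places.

12.83%

P = C/r ⇒ r = C/P = €2.93/€22.83 = 0.128340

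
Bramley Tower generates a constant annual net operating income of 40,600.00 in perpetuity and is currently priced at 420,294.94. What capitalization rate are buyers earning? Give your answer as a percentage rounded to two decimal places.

9.66%

P = C/r ⇒ r = C/P = 40,600.00/420,294.94 = 0.096599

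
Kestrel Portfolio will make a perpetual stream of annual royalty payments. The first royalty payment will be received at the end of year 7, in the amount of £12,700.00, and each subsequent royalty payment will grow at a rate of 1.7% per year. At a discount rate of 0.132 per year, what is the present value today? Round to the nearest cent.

£52484.05

Value at end of year 6: C₁ / (r − g) = £12,700.00 / (0.132 − 0.017) = £110,434.7826
Discount to today: PV = £110,434.7826 / (1 + 0.132)^6 = £110,434.7826 / 2.104159 = £52,484.05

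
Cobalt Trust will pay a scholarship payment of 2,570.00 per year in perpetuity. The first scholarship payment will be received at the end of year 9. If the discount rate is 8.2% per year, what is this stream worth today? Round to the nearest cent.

16684.04

Value at end of year 8: C / r = 2,570.00 / 0.082 = 31,341.4634
Discount to today: PV = 31,341.4634 / (1 + 0.082)^8 = 31,341.4634 / 1.878530 = 16,684.04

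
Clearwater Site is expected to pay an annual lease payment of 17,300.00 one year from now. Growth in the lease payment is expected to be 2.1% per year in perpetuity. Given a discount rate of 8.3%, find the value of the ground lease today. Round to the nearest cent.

279032.26

Growing perpetuity: P = D₁ / (r − g) = 17,300.0000 / (0.083 − 0.021) = 279,032.26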